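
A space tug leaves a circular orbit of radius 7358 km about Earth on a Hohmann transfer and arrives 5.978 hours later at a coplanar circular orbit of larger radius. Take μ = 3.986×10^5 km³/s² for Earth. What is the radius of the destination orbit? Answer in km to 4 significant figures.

r₂ = 45730 km

Transfer time t = 5.978 hours = 21520.8 s, and t = π√(a_t³/μ).
So a_t = (μ t²/π²)^(1/3) = (3.986×10^5 × (21520.8)² / π²)^(1/3) = 26545 km.
Since a_t = (r₁ + r₂)/2, r₂ = 2a_t − r₁ = 2×26545 − 7358 = 45732 km.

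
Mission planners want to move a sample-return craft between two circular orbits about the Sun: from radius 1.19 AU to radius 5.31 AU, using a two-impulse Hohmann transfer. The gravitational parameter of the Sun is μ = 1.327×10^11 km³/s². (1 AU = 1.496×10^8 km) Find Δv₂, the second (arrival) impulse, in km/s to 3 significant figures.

In km: r₁ = 1.19 × 1.496×10^8 = 1.78024×10^8 km; r₂ = 5.31 × 1.496×10^8 = 7.94376×10^8 km.
The Hohmann ellipse has a_t = (r₁ + r₂)/2 = 4.862×10^8 km.
On the circular orbit at r = 7.94376×10^8 km, v_c = √(μ/r) = 12.925 km/s.
Transfer-orbit speed at the same r (vis-viva, a = a_t): v_t = √[μ(2/r − 1/a_t)] = 7.8209 km/s.
Δv₂ = |v_t − v_c| = |7.8209 − 12.925| = 5.104 km/s.

Δv₂ = 5.10 km/s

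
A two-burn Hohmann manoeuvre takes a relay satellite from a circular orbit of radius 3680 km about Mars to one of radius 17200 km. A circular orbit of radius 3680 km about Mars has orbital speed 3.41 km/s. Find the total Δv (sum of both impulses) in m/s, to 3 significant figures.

Δv = 1610 m/s

From the circular-orbit relation v² = μ/r at r = 3680 km: μ = v²r = (3.41)² × 3680 = 42791.4 km³/s².
Transfer-ellipse semi-major axis a_t = (r₁ + r₂)/2 = (3680 + 17200)/2 = 10440 km.
Circular speed at r₁: v₁ = √(μ/r₁) = √(42791.4/3680) = 3.4100 km/s.
On the transfer ellipse at r₁, vis-viva equation gives v_p = √[μ(2/r₁ − 1/a_t)] = 4.3769 km/s.
First burn Δv₁ = |v_p − v₁| = 0.9669 km/s.
Circular speed at r₂: v₂ = √(μ/r₂) = 1.5773 km/s.
Transfer-orbit speed at r₂: v_a = √[μ(2/r₂ − 1/a_t)] = 0.93646 km/s.
Second burn Δv₂ = |v₂ − v_a| = 0.6408 km/s.
Δv = Δv₁ + Δv₂ = 0.9669 + 0.6408 = 1.608 km/s.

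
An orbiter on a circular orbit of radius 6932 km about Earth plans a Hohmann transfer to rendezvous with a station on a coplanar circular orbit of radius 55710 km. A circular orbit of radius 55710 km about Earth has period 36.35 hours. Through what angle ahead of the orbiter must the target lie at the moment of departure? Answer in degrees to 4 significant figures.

φ = 104.1°

From Kepler's third law T² = 4π²r³/μ at r = 55710 km, T = 36.35 hours = 36.35 × 3600 s = 1.3086×10^5 s: μ = 4π²r³/T² = 3.98607×10^5 km³/s².
Semi-major axis of the transfer orbit: a_t = (6932 + 55710)/2 = 31321 km.
Transfer time t = π√(a_t³/μ) = 27582.3 s.
Target angular speed ω₂ = √(μ/r₂³) = 4.80146×10^-5 rad/s.
Angle swept by the target during transfer: ω₂·t = 1.3244 rad = 75.88°.
The orbiter traverses 180° on the transfer ellipse, so the target must lead by 180° − 75.88° = 104.1°.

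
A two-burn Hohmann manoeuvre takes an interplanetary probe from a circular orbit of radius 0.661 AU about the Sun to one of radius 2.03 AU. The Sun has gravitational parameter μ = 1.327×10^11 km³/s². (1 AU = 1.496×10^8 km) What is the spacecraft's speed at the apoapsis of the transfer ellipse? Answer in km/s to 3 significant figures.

v = 14.7 km/s

In km: r₁ = 0.661 × 1.496×10^8 = 9.88856×10^7 km; r₂ = 2.03 × 1.496×10^8 = 3.03688×10^8 km.
Transfer-ellipse semi-major axis a_t = (r₁ + r₂)/2 = (9.88856×10^7 + 3.03688×10^8)/2 = 2.012868×10^8 km.
At apoapsis, r = 3.03688×10^8 km.
Vis-viva: v = √[μ(2/r − 1/a_t)] = √[1.327×10^11 × (2/3.03688×10^8 − 1/2.012868×10^8)] = 14.65 km/s.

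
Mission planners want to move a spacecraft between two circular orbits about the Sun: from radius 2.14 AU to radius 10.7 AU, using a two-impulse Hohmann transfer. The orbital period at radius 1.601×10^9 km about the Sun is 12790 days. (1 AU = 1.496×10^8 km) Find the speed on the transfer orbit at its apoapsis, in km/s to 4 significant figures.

From Kepler's third law T² = 4π²r³/μ at r = 1.601×10^9 km, T = 12790 days = 12790 × 86400 s = 1.105056×10^9 s: μ = 4π²r³/T² = 1.32668×10^11 km³/s².
In km: r₁ = 2.14 × 1.496×10^8 = 3.20144×10^8 km; r₂ = 10.7 × 1.496×10^8 = 1.60072×10^9 km.
The Hohmann ellipse has a_t = (r₁ + r₂)/2 = 9.60432×10^8 km.
At apoapsis, r = 1.60072×10^9 km.
From the vis-viva equation, v = √[μ(2/r − 1/a_t)] = 5.256 km/s.

v = 5.256 km/s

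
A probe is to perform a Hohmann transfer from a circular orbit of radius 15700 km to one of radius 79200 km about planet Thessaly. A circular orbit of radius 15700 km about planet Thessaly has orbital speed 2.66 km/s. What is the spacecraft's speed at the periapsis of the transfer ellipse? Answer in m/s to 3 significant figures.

From the circular-orbit relation v² = μ/r at r = 15700 km: μ = v²r = (2.66)² × 15700 = 1.11087×10^5 km³/s².
Transfer-ellipse semi-major axis a_t = (r₁ + r₂)/2 = (15700 + 79200)/2 = 47450 km.
At periapsis, r = 15700 km.
Vis-viva: v = √[μ(2/r − 1/a_t)] = √[1.11087×10^5 × (2/15700 − 1/47450)] = 3.437 km/s.

v = 3440 m/s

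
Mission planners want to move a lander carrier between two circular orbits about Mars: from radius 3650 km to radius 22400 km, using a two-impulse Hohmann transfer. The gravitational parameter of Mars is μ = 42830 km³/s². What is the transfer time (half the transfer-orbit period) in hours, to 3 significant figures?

t = 6.27 hours

Semi-major axis of the transfer orbit: a_t = (3650 + 22400)/2 = 13025 km.
By Kepler's third law the transfer-orbit period is T = 2π√(a_t³/μ), so t = T/2 = 22570 s.
Converting: 22570 s ÷ 3600 s/hour = 6.27 hours.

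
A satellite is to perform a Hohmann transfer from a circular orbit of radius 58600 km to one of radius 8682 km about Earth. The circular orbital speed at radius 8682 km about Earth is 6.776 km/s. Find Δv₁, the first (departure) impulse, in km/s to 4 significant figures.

Δv₁ = 1.283 km/s

From the circular-orbit relation v² = μ/r at r = 8682 km: μ = v²r = (6.776)² × 8682 = 3.98627×10^5 km³/s².
Transfer-ellipse semi-major axis a_t = (r₁ + r₂)/2 = (58600 + 8682)/2 = 33641 km.
Circular speed at r = 58600 km: v_c = √(μ/r) = 2.608 km/s.
Transfer-orbit speed at the same r (vis-viva, a = a_t): v_t = √[μ(2/r − 1/a_t)] = 1.325 km/s.
Δv₁ = |v_t − v_c| = |1.325 − 2.608| = 1.283 km/s.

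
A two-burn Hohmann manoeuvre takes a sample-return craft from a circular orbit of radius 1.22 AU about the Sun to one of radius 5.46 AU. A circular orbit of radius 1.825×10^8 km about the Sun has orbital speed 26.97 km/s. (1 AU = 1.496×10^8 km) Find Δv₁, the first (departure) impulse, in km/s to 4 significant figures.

Δv₁ = 7.513 km/s

From the circular-orbit relation v² = μ/r at r = 1.825×10^8 km: μ = v²r = (26.97)² × 1.825×10^8 = 1.32747×10^11 km³/s².
In km: r₁ = 1.22 × 1.496×10^8 = 1.82512×10^8 km; r₂ = 5.46 × 1.496×10^8 = 8.16816×10^8 km.
The Hohmann ellipse has a_t = (r₁ + r₂)/2 = 4.99664×10^8 km.
On the circular orbit at r = 1.82512×10^8 km, v_c = √(μ/r) = 26.969 km/s.
Transfer-orbit speed at the same r (vis-viva, a = a_t): v_t = √[μ(2/r − 1/a_t)] = 34.482 km/s.
Δv₁ = |v_t − v_c| = |34.482 − 26.969| = 7.513 km/s.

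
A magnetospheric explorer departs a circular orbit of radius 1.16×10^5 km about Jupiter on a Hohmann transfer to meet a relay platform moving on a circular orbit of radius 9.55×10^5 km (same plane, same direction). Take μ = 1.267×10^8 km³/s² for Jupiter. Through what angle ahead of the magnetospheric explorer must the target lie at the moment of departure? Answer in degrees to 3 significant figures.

φ = 104°

Semi-major axis of the transfer orbit: a_t = (1.160×10^5 + 9.550×10^5)/2 = 5.355×10^5 km.
The half-period of the transfer ellipse is t = π√(a_t³/μ) = 1.0937×10^5 s.
The target's mean motion on its circular orbit is ω₂ = √(μ/r₂³) = 1.2061×10^-5 rad/s.
Angle swept by the target during transfer: ω₂·t = 1.3191 rad = 75.58°.
Arrival is 180° from departure on the ellipse, so φ = 180° − 75.58° = 104°.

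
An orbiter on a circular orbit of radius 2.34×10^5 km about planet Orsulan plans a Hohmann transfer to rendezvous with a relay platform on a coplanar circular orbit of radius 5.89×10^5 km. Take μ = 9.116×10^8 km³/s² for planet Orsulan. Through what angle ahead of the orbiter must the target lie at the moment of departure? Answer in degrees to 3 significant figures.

The Hohmann ellipse has a_t = (r₁ + r₂)/2 = 4.115×10^5 km.
Transfer time t = π√(a_t³/μ) = 27470 s.
The target's mean motion on its circular orbit is ω₂ = √(μ/r₂³) = 6.679×10^-5 rad/s.
Angle swept by the target during transfer: ω₂·t = 1.835 rad = 105.1°.
Arrival is 180° from departure on the ellipse, so φ = 180° − 105.1° = 74.9°.

φ = 74.9°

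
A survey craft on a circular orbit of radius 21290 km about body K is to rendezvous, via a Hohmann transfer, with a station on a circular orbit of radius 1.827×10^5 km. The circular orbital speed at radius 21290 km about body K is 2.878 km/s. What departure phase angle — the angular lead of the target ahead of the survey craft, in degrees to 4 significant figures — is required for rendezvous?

φ = 104.9°

From the circular-orbit relation v² = μ/r at r = 21290 km: μ = v²r = (2.878)² × 21290 = 1.76343×10^5 km³/s².
Transfer-ellipse semi-major axis a_t = (r₁ + r₂)/2 = (21290 + 1.827×10^5)/2 = 1.01995×10^5 km.
Transfer time t = π√(a_t³/μ) = 2.437×10^5 s.
Target angular speed ω₂ = √(μ/r₂³) = 5.377×10^-6 rad/s.
Angle swept by the target during transfer: ω₂·t = 1.3104 rad = 75.08°.
The survey craft traverses 180° on the transfer ellipse, so the target must lead by 180° − 75.08° = 104.9°.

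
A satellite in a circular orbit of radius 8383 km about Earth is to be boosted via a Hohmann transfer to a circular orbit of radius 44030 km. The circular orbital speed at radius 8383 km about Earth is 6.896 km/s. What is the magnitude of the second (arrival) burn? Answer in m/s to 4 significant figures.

From the circular-orbit relation v² = μ/r at r = 8383 km: μ = v²r = (6.896)² × 8383 = 3.98652×10^5 km³/s².
Transfer-ellipse semi-major axis a_t = (r₁ + r₂)/2 = (8383 + 44030)/2 = 26206.5 km.
On the circular orbit at r = 44030 km, v_c = √(μ/r) = 3.009 km/s.
Vis-viva on the transfer ellipse at r = 44030 km gives v_t = √[μ(2/r − 1/a_t)] = 1.702 km/s.
Δv₂ = |v_t − v_c| = |1.702 − 3.009| = 1.307 km/s.

Δv₂ = 1307 m/s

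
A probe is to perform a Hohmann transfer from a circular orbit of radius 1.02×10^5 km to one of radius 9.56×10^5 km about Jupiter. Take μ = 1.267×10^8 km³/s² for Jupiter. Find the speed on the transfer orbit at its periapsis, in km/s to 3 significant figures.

v = 47.4 km/s

Transfer-ellipse semi-major axis a_t = (r₁ + r₂)/2 = (1.020×10^5 + 9.560×10^5)/2 = 5.290×10^5 km.
At periapsis, r = 1.020×10^5 km.
Applying v² = μ(2/r − 1/a_t): v = 47.38 km/s.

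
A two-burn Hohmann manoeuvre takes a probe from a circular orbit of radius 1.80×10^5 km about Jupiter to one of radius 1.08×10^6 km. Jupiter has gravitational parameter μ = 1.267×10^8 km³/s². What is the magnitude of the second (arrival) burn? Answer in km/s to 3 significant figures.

Transfer-ellipse semi-major axis a_t = (r₁ + r₂)/2 = (1.800×10^5 + 1.080×10^6)/2 = 6.300×10^5 km.
Circular speed at r = 1.080×10^6 km: v_c = √(μ/r) = 10.8312 km/s.
Vis-viva on the transfer ellipse at r = 1.080×10^6 km gives v_t = √[μ(2/r − 1/a_t)] = 5.78952 km/s.
Δv₂ = |v_t − v_c| = |5.78952 − 10.8312| = 5.042 km/s.

Δv₂ = 5.04 km/s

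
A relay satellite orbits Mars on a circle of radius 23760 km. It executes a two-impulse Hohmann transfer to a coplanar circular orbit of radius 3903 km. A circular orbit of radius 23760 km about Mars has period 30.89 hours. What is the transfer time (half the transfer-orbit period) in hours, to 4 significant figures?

t = 6.860 hours

From Kepler's third law T² = 4π²r³/μ at r = 23760 km, T = 30.89 hours = 30.89 × 3600 s = 1.11204×10^5 s: μ = 4π²r³/T² = 42821.1 km³/s².
Transfer-ellipse semi-major axis a_t = (r₁ + r₂)/2 = (23760 + 3903)/2 = 13831.5 km.
Half the transfer-orbit period gives t = π√(a_t³/μ) = 24696 s.
Converting: 24696 s ÷ 3600 s/hour = 6.860 hours.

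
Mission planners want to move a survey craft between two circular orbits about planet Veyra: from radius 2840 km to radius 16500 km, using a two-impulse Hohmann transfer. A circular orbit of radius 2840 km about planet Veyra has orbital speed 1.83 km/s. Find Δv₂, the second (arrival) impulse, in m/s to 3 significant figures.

Δv₂ = 348 m/s

From the circular-orbit relation v² = μ/r at r = 2840 km: μ = v²r = (1.83)² × 2840 = 9510.88 km³/s².
The Hohmann ellipse has a_t = (r₁ + r₂)/2 = 9670 km.
On the circular orbit at r = 16500 km, v_c = √(μ/r) = 0.7592 km/s.
Transfer-orbit speed at the same r (vis-viva, a = a_t): v_t = √[μ(2/r − 1/a_t)] = 0.4114 km/s.
Δv₂ = |v_t − v_c| = |0.4114 − 0.7592| = 0.3478 km/s.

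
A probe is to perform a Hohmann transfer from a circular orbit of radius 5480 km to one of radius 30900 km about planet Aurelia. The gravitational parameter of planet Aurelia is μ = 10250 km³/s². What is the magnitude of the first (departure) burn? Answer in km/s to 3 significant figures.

Δv₁ = 0.415 km/s

Transfer-ellipse semi-major axis a_t = (r₁ + r₂)/2 = (5480 + 30900)/2 = 18190 km.
Circular speed at r = 5480 km: v_c = √(μ/r) = 1.3676 km/s.
Vis-viva on the transfer ellipse at r = 5480 km gives v_t = √[μ(2/r − 1/a_t)] = 1.7825 km/s.
Δv₁ = |v_t − v_c| = |1.7825 − 1.3676| = 0.4149 km/s.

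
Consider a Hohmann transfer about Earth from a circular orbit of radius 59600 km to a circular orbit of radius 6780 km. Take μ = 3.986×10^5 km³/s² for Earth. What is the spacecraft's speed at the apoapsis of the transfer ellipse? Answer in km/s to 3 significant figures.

The Hohmann ellipse has a_t = (r₁ + r₂)/2 = 33190 km.
At apoapsis, r = 59600 km.
From the vis-viva equation, v = √[μ(2/r − 1/a_t)] = 1.169 km/s.

v = 1.17 km/s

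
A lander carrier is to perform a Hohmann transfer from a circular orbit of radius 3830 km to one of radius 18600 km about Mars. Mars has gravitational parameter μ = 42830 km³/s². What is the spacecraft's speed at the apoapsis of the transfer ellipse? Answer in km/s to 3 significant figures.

v = 0.887 km/s

The Hohmann ellipse has a_t = (r₁ + r₂)/2 = 11215 km.
The apoapsis of the transfer ellipse is at r = 18600 km.
Applying v² = μ(2/r − 1/a_t): v = 0.8868 km/s.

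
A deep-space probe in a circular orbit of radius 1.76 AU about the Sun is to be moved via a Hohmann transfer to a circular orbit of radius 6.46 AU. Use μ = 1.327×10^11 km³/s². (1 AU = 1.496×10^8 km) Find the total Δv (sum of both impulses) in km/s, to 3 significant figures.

Δv = 9.75 km/s

In km: r₁ = 1.76 × 1.496×10^8 = 2.63296×10^8 km; r₂ = 6.46 × 1.496×10^8 = 9.66416×10^8 km.
Semi-major axis of the transfer orbit: a_t = (2.63296×10^8 + 9.66416×10^8)/2 = 6.14856×10^8 km.
Circular speed at r₁: v₁ = √(μ/r₁) = √(1.327×10^11/2.63296×10^8) = 22.4498 km/s.
Transfer-orbit speed at r₁ (vis-viva): v_p = √[μ(2/r₁ − 1/a_t)] = 28.1455 km/s.
First burn Δv₁ = |v_p − v₁| = 5.696 km/s.
Circular speed at r₂: v₂ = √(μ/r₂) = 11.718 km/s.
Transfer-orbit speed at r₂: v_a = √[μ(2/r₂ − 1/a_t)] = 7.6681 km/s.
Second burn Δv₂ = |v₂ − v_a| = 4.050 km/s.
Δv = Δv₁ + Δv₂ = 5.696 + 4.050 = 9.746 km/s.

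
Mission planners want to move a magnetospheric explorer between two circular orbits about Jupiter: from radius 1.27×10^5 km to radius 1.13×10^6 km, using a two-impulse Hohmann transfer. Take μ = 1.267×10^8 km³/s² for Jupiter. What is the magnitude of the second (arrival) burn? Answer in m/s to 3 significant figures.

Δv₂ = 5830 m/s

Semi-major axis of the transfer orbit: a_t = (1.270×10^5 + 1.130×10^6)/2 = 6.285×10^5 km.
On the circular orbit at r = 1.130×10^6 km, v_c = √(μ/r) = 10.589 km/s.
Vis-viva on the transfer ellipse at r = 1.130×10^6 km gives v_t = √[μ(2/r − 1/a_t)] = 4.7599 km/s.
Δv₂ = |v_t − v_c| = |4.7599 − 10.589| = 5.829 km/s.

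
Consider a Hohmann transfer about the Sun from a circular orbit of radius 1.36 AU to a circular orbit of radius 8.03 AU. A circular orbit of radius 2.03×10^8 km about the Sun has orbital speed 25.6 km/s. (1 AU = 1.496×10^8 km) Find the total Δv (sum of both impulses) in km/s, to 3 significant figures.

Δv = 12.7 km/s

From the circular-orbit relation v² = μ/r at r = 2.03×10^8 km: μ = v²r = (25.6)² × 2.03×10^8 = 1.33038×10^11 km³/s².
In km: r₁ = 1.36 × 1.496×10^8 = 2.03456×10^8 km; r₂ = 8.03 × 1.496×10^8 = 1.201288×10^9 km.
Semi-major axis of the transfer orbit: a_t = (2.03456×10^8 + 1.201288×10^9)/2 = 7.02372×10^8 km.
Circular speed at r₁: v₁ = √(μ/r₁) = √(1.33038×10^11/2.03456×10^8) = 25.571 km/s.
On the transfer ellipse at r₁, v² = μ(2/r − 1/a) gives v_p = √[μ(2/r₁ − 1/a_t)] = 33.442 km/s.
First burn Δv₁ = |v_p − v₁| = 7.871 km/s.
At r₂, v₂ = √(μ/r₂) = 10.524 km/s.
Transfer-orbit speed at r₂: v_a = √[μ(2/r₂ − 1/a_t)] = 5.6639 km/s.
Second burn Δv₂ = |v₂ − v_a| = 4.860 km/s.
Δv = Δv₁ + Δv₂ = 7.871 + 4.860 = 12.73 km/s.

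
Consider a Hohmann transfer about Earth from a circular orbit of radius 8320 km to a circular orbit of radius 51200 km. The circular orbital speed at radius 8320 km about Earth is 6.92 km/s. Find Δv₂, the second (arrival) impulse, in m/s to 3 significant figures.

Δv₂ = 1310 m/s

From the circular-orbit relation v² = μ/r at r = 8320 km: μ = v²r = (6.92)² × 8320 = 3.98415×10^5 km³/s².
Semi-major axis of the transfer orbit: a_t = (8320 + 51200)/2 = 29760 km.
Circular speed at r = 51200 km: v_c = √(μ/r) = 2.790 km/s.
Transfer-orbit speed at the same r (vis-viva, a = a_t): v_t = √[μ(2/r − 1/a_t)] = 1.475 km/s.
Δv₂ = |v_t − v_c| = |1.475 − 2.790| = 1.315 km/s.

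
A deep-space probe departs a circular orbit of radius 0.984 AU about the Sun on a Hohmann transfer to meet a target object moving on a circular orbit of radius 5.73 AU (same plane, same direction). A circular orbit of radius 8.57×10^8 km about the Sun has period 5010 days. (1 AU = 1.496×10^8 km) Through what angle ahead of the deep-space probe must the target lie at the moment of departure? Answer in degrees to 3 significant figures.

From Kepler's third law T² = 4π²r³/μ at r = 8.57×10^8 km, T = 5010 days = 5010 × 86400 s = 4.32864×10^8 s: μ = 4π²r³/T² = 1.32617×10^11 km³/s².
In km: r₁ = 0.984 × 1.496×10^8 = 1.472064×10^8 km; r₂ = 5.73 × 1.496×10^8 = 8.57208×10^8 km.
Semi-major axis of the transfer orbit: a_t = (1.472064×10^8 + 8.57208×10^8)/2 = 5.022072×10^8 km.
The half-period of the transfer ellipse is t = π√(a_t³/μ) = 9.709×10^7 s.
The target's mean motion on its circular orbit is ω₂ = √(μ/r₂³) = 1.451×10^-8 rad/s.
Angle swept by the target during transfer: ω₂·t = 1.4088 rad = 80.72°.
Arrival is 180° from departure on the ellipse, so φ = 180° − 80.72° = 99.3°.

φ = 99.3°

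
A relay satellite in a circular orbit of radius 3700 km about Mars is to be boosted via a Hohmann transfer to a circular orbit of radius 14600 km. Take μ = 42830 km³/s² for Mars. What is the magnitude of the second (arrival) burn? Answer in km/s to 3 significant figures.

The Hohmann ellipse has a_t = (r₁ + r₂)/2 = 9150 km.
On the circular orbit at r = 14600 km, v_c = √(μ/r) = 1.7128 km/s.
Transfer-orbit speed at the same r (vis-viva, a = a_t): v_t = √[μ(2/r − 1/a_t)] = 1.0892 km/s.
Δv₂ = |v_t − v_c| = |1.0892 − 1.7128| = 0.6236 km/s.

Δv₂ = 0.624 km/s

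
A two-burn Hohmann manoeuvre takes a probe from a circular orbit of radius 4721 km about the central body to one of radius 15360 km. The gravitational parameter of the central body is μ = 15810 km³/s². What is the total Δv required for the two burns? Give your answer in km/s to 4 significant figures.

Δv = 0.7523 km/s

Semi-major axis of the transfer orbit: a_t = (4721 + 15360)/2 = 10040.5 km.
Circular speed at r₁: v₁ = √(μ/r₁) = √(15810/4721) = 1.8300 km/s.
Transfer-orbit speed at r₁ (v² = μ(2/r − 1/a)): v_p = √[μ(2/r₁ − 1/a_t)] = 2.2634 km/s.
First burn Δv₁ = |v_p − v₁| = 0.4334 km/s.
At r₂, v₂ = √(μ/r₂) = 1.01454 km/s.
Transfer-orbit speed at r₂: v_a = √[μ(2/r₂ − 1/a_t)] = 0.695680 km/s.
Second burn Δv₂ = |v₂ − v_a| = 0.3189 km/s.
Δv = Δv₁ + Δv₂ = 0.4334 + 0.3189 = 0.7523 km/s.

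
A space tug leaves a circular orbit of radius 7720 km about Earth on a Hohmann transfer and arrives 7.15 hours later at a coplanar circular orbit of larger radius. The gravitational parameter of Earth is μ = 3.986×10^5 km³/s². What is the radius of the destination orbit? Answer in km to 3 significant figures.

r₂ = 52100 km

Transfer time t = 7.15 hours = 25740 s, and t = π√(a_t³/μ).
So a_t = (μ t²/π²)^(1/3) = (3.986×10^5 × (25740)² / π²)^(1/3) = 29910 km.
Since a_t = (r₁ + r₂)/2, r₂ = 2a_t − r₁ = 2×29910 − 7720 = 52100 km.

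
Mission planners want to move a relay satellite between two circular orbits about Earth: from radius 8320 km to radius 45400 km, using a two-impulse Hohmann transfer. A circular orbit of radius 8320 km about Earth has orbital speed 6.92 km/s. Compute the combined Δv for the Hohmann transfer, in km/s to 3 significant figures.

Δv = 3.39 km/s

From the circular-orbit relation v² = μ/r at r = 8320 km: μ = v²r = (6.92)² × 8320 = 3.98415×10^5 km³/s².
Semi-major axis of the transfer orbit: a_t = (8320 + 45400)/2 = 26860 km.
At r₁ the circular-orbit speed is v₁ = √(μ/r₁) = 6.9200 km/s.
Transfer-orbit speed at r₁ (vis-viva): v_p = √[μ(2/r₁ − 1/a_t)] = 8.9967 km/s.
First burn Δv₁ = |v_p − v₁| = 2.0767 km/s.
Circular speed at r₂: v₂ = √(μ/r₂) = 2.96237 km/s.
Transfer-orbit speed at r₂: v_a = √[μ(2/r₂ − 1/a_t)] = 1.64873 km/s.
Second burn Δv₂ = |v₂ − v_a| = 1.3136 km/s.
Total Δv = Δv₁ + Δv₂ = 3.390 km/s.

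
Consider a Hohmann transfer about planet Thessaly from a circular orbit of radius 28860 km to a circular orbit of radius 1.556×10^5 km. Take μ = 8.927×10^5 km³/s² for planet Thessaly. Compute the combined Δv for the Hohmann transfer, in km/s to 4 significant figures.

Δv = 2.718 km/s

The Hohmann ellipse has a_t = (r₁ + r₂)/2 = 92230 km.
At r₁ the circular-orbit speed is v₁ = √(μ/r₁) = 5.56166 km/s.
Transfer-orbit speed at r₁ (v² = μ(2/r − 1/a)): v_p = √[μ(2/r₁ − 1/a_t)] = 7.22393 km/s.
First burn Δv₁ = |v_p − v₁| = 1.6623 km/s.
Circular speed at r₂: v₂ = √(μ/r₂) = 2.39523 km/s.
Transfer-orbit speed at r₂: v_a = √[μ(2/r₂ − 1/a_t)] = 1.33986 km/s.
Second burn Δv₂ = |v₂ − v_a| = 1.0554 km/s.
Δv = Δv₁ + Δv₂ = 1.6623 + 1.0554 = 2.718 km/s.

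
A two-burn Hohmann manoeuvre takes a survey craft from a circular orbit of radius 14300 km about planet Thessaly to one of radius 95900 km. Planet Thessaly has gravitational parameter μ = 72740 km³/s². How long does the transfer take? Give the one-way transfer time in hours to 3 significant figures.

t = 41.8 hours

Semi-major axis of the transfer orbit: a_t = (14300 + 95900)/2 = 55100 km.
Transfer time t = π√(a_t³/μ) = π√((55100)³ / 72740) = 1.50657×10^5 s.
Converting: 1.50657×10^5 s ÷ 3600 s/hour = 41.8 hours.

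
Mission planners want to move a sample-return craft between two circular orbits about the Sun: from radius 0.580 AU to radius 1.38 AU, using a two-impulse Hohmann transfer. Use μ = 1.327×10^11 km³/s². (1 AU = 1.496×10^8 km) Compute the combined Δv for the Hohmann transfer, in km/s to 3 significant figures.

Δv = 13.1 km/s

In km: r₁ = 0.580 × 1.496×10^8 = 8.6768×10^7 km; r₂ = 1.38 × 1.496×10^8 = 2.06448×10^8 km.
The Hohmann ellipse has a_t = (r₁ + r₂)/2 = 1.46608×10^8 km.
At r₁ the circular-orbit speed is v₁ = √(μ/r₁) = 39.11 km/s.
On the transfer ellipse at r₁, vis-viva equation gives v_p = √[μ(2/r₁ − 1/a_t)] = 46.41 km/s.
First burn Δv₁ = |v_p − v₁| = 7.300 km/s.
Circular speed at r₂: v₂ = √(μ/r₂) = 25.353 km/s.
Transfer-orbit speed at r₂: v_a = √[μ(2/r₂ − 1/a_t)] = 19.504 km/s.
Second burn Δv₂ = |v₂ − v_a| = 5.849 km/s.
Δv = Δv₁ + Δv₂ = 7.300 + 5.849 = 13.15 km/s.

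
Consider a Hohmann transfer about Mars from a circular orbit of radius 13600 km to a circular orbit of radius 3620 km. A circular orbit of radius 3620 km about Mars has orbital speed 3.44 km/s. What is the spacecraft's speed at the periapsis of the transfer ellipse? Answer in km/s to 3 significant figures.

From the circular-orbit relation v² = μ/r at r = 3620 km: μ = v²r = (3.44)² × 3620 = 42837.6 km³/s².
Semi-major axis of the transfer orbit: a_t = (13600 + 3620)/2 = 8610 km.
At periapsis, r = 3620 km.
From the vis-viva equation, v = √[μ(2/r − 1/a_t)] = 4.323 km/s.

v = 4.32 km/s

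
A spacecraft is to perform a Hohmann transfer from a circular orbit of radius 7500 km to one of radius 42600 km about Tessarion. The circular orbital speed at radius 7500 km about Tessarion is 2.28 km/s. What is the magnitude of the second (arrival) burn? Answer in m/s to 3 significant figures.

Δv₂ = 433 m/s

From the circular-orbit relation v² = μ/r at r = 7500 km: μ = v²r = (2.28)² × 7500 = 38988.0 km³/s².
The Hohmann ellipse has a_t = (r₁ + r₂)/2 = 25050 km.
On the circular orbit at r = 42600 km, v_c = √(μ/r) = 0.9567 km/s.
Transfer-orbit speed at the same r (vis-viva, a = a_t): v_t = √[μ(2/r − 1/a_t)] = 0.5235 km/s.
Δv₂ = |v_t − v_c| = |0.5235 − 0.9567| = 0.4332 km/s.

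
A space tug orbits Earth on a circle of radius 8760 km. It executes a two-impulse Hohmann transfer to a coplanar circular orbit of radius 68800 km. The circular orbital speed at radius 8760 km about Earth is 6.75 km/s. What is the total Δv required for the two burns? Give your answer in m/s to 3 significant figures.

From the circular-orbit relation v² = μ/r at r = 8760 km: μ = v²r = (6.75)² × 8760 = 3.99128×10^5 km³/s².
The Hohmann ellipse has a_t = (r₁ + r₂)/2 = 38780 km.
At r₁ the circular-orbit speed is v₁ = √(μ/r₁) = 6.750 km/s.
Transfer-orbit speed at r₁ (vis-viva equation): v_p = √[μ(2/r₁ − 1/a_t)] = 8.991 km/s.
First burn Δv₁ = |v_p − v₁| = 2.241 km/s.
Circular speed at r₂: v₂ = √(μ/r₂) = 2.409 km/s.
Transfer-orbit speed at r₂: v_a = √[μ(2/r₂ − 1/a_t)] = 1.145 km/s.
Second burn Δv₂ = |v₂ − v_a| = 1.264 km/s.
Δv = Δv₁ + Δv₂ = 2.241 + 1.264 = 3.505 km/s.

Δv = 3500 m/s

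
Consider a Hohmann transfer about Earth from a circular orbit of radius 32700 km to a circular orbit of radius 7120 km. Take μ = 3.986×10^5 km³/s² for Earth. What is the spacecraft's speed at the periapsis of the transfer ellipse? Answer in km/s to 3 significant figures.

v = 9.59 km/s

The Hohmann ellipse has a_t = (r₁ + r₂)/2 = 19910 km.
The periapsis of the transfer ellipse is at r = 7120 km.
Vis-viva: v = √[μ(2/r − 1/a_t)] = √[3.986×10^5 × (2/7120 − 1/19910)] = 9.589 km/s.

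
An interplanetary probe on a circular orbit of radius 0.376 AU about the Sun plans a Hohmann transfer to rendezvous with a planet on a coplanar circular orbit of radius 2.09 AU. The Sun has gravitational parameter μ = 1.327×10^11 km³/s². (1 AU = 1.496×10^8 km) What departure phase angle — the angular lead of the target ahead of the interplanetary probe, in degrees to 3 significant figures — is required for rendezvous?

φ = 98.4°

In km: r₁ = 0.376 × 1.496×10^8 = 5.62496×10^7 km; r₂ = 2.09 × 1.496×10^8 = 3.12664×10^8 km.
Transfer-ellipse semi-major axis a_t = (r₁ + r₂)/2 = (5.62496×10^7 + 3.12664×10^8)/2 = 1.844568×10^8 km.
Transfer time t = π√(a_t³/μ) = 2.16051×10^7 s.
The target's mean motion on its circular orbit is ω₂ = √(μ/r₂³) = 6.58899×10^-8 rad/s.
Angle swept by the target during transfer: ω₂·t = 1.42356 rad = 81.56°.
The interplanetary probe traverses 180° on the transfer ellipse, so the target must lead by 180° − 81.56° = 98.4°.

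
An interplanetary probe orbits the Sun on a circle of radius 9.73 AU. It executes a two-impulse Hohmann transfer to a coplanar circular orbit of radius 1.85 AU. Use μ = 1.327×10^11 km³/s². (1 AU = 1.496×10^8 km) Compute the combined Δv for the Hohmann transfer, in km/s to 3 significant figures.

Δv = 10.6 km/s

In km: r₁ = 9.73 × 1.496×10^8 = 1.455608×10^9 km; r₂ = 1.85 × 1.496×10^8 = 2.7676×10^8 km.
Semi-major axis of the transfer orbit: a_t = (1.455608×10^9 + 2.7676×10^8)/2 = 8.66184×10^8 km.
At r₁ the circular-orbit speed is v₁ = √(μ/r₁) = 9.548 km/s.
Transfer-orbit speed at r₁ (vis-viva): v_a = √[μ(2/r₁ − 1/a_t)] = 5.397 km/s.
First burn Δv₁ = |v_a − v₁| = 4.151 km/s.
Circular speed at r₂: v₂ = √(μ/r₂) = 21.897 km/s.
Transfer-orbit speed at r₂: v_p = √[μ(2/r₂ − 1/a_t)] = 28.386 km/s.
Second burn Δv₂ = |v₂ − v_p| = 6.489 km/s.
Total Δv = Δv₁ + Δv₂ = 10.64 km/s.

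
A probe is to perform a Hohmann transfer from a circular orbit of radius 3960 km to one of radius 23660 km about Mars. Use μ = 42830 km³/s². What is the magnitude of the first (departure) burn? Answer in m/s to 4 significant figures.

Δv₁ = 1016 m/s

Transfer-ellipse semi-major axis a_t = (r₁ + r₂)/2 = (3960 + 23660)/2 = 13810 km.
On the circular orbit at r = 3960 km, v_c = √(μ/r) = 3.289 km/s.
Transfer-orbit speed at the same r (vis-viva, a = a_t): v_t = √[μ(2/r − 1/a_t)] = 4.305 km/s.
Δv₁ = |v_t − v_c| = |4.305 − 3.289| = 1.016 km/s.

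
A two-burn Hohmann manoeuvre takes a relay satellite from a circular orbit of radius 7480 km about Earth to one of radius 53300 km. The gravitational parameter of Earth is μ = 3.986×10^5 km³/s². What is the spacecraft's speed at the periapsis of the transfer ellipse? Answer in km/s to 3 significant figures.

v = 9.67 km/s

The Hohmann ellipse has a_t = (r₁ + r₂)/2 = 30390 km.
The periapsis of the transfer ellipse is at r = 7480 km.
Applying v² = μ(2/r − 1/a_t): v = 9.668 km/s.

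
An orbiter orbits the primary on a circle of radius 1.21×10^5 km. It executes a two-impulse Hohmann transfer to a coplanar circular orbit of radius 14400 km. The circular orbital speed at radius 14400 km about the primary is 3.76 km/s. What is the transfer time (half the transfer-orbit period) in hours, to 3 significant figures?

From the circular-orbit relation v² = μ/r at r = 14400 km: μ = v²r = (3.76)² × 14400 = 2.03581×10^5 km³/s².
Semi-major axis of the transfer orbit: a_t = (1.210×10^5 + 14400)/2 = 67700 km.
By Kepler's third law the transfer-orbit period is T = 2π√(a_t³/μ), so t = T/2 = 1.226×10^5 s.
Converting: 1.226×10^5 s ÷ 3600 s/hour = 34.1 hours.

t = 34.1 hours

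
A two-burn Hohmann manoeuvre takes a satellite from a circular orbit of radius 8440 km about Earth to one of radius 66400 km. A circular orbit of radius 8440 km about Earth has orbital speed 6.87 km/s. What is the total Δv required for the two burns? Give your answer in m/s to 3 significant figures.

Δv = 3570 m/s

From the circular-orbit relation v² = μ/r at r = 8440 km: μ = v²r = (6.87)² × 8440 = 3.98342×10^5 km³/s².
Transfer-ellipse semi-major axis a_t = (r₁ + r₂)/2 = (8440 + 66400)/2 = 37420 km.
At r₁ the circular-orbit speed is v₁ = √(μ/r₁) = 6.87000 km/s.
Transfer-orbit speed at r₁ (vis-viva): v_p = √[μ(2/r₁ − 1/a_t)] = 9.15143 km/s.
First burn Δv₁ = |v_p − v₁| = 2.28143 km/s.
At r₂, v₂ = √(μ/r₂) = 2.44931 km/s.
Transfer-orbit speed at r₂: v_a = √[μ(2/r₂ − 1/a_t)] = 1.16322 km/s.
Second burn Δv₂ = |v₂ − v_a| = 1.28609 km/s.
Δv = Δv₁ + Δv₂ = 2.28143 + 1.28609 = 3.568 km/s.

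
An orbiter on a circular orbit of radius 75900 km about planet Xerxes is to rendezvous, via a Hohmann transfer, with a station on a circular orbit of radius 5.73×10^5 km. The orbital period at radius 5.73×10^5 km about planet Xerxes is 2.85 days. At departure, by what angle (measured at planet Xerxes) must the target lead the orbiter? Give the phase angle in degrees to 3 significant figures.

From Kepler's third law T² = 4π²r³/μ at r = 5.73×10^5 km, T = 2.85 days = 2.85 × 86400 s = 2.4624×10^5 s: μ = 4π²r³/T² = 1.22492×10^8 km³/s².
Transfer-ellipse semi-major axis a_t = (r₁ + r₂)/2 = (75900 + 5.730×10^5)/2 = 3.2445×10^5 km.
The half-period of the transfer ellipse is t = π√(a_t³/μ) = 52458.80 s.
The target's mean motion on its circular orbit is ω₂ = √(μ/r₂³) = 2.551651×10^-5 rad/s.
Angle swept by the target during transfer: ω₂·t = 1.33857 rad = 76.69°.
Arrival is 180° from departure on the ellipse, so φ = 180° − 76.69° = 103°.

φ = 103°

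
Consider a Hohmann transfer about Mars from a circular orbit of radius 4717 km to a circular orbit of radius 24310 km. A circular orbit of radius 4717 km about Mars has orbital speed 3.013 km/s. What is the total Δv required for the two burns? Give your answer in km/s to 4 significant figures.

Δv = 1.457 km/s

From the circular-orbit relation v² = μ/r at r = 4717 km: μ = v²r = (3.013)² × 4717 = 42821.7 km³/s².
The Hohmann ellipse has a_t = (r₁ + r₂)/2 = 14513.5 km.
Circular speed at r₁: v₁ = √(μ/r₁) = √(42821.7/4717) = 3.0130 km/s.
Transfer-orbit speed at r₁ (vis-viva equation): v_p = √[μ(2/r₁ − 1/a_t)] = 3.8995 km/s.
First burn Δv₁ = |v_p − v₁| = 0.8865 km/s.
At r₂, v₂ = √(μ/r₂) = 1.3272 km/s.
Transfer-orbit speed at r₂: v_a = √[μ(2/r₂ − 1/a_t)] = 0.75664 km/s.
Second burn Δv₂ = |v₂ − v_a| = 0.5706 km/s.
Δv = Δv₁ + Δv₂ = 0.8865 + 0.5706 = 1.457 km/s.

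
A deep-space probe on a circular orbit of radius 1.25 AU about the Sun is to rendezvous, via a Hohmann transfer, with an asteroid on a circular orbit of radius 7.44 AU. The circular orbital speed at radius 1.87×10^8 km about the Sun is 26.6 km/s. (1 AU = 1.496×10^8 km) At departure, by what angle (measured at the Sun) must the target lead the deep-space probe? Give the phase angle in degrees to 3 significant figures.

From the circular-orbit relation v² = μ/r at r = 1.87×10^8 km: μ = v²r = (26.6)² × 1.87×10^8 = 1.32314×10^11 km³/s².
In km: r₁ = 1.25 × 1.496×10^8 = 1.870×10^8 km; r₂ = 7.44 × 1.496×10^8 = 1.113024×10^9 km.
The Hohmann ellipse has a_t = (r₁ + r₂)/2 = 6.50012×10^8 km.
Transfer time t = π√(a_t³/μ) = 1.431×10^8 s.
Target angular speed ω₂ = √(μ/r₂³) = 9.796×10^-9 rad/s.
Angle swept by the target during transfer: ω₂·t = 1.402 rad = 80.33°.
The deep-space probe traverses 180° on the transfer ellipse, so the target must lead by 180° − 80.33° = 99.7°.

φ = 99.7°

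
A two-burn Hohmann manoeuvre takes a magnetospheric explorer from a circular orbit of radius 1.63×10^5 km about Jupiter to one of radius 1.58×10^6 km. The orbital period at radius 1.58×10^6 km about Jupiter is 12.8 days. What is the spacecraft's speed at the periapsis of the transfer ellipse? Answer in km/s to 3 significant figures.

From Kepler's third law T² = 4π²r³/μ at r = 1.58×10^6 km, T = 12.8 days = 12.8 × 86400 s = 1.10592×10^6 s: μ = 4π²r³/T² = 1.27316×10^8 km³/s².
The Hohmann ellipse has a_t = (r₁ + r₂)/2 = 8.715×10^5 km.
The periapsis of the transfer ellipse is at r = 1.630×10^5 km.
Applying v² = μ(2/r − 1/a_t): v = 37.63 km/s.

v = 37.6 km/s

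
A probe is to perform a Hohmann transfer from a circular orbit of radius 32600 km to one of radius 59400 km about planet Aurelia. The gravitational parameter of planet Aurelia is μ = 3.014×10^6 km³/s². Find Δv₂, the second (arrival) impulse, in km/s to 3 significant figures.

Transfer-ellipse semi-major axis a_t = (r₁ + r₂)/2 = (32600 + 59400)/2 = 46000 km.
Circular speed at r = 59400 km: v_c = √(μ/r) = 7.1233 km/s.
Transfer-orbit speed at the same r (vis-viva, a = a_t): v_t = √[μ(2/r − 1/a_t)] = 5.9966 km/s.
Δv₂ = |v_t − v_c| = |5.9966 − 7.1233| = 1.127 km/s.

Δv₂ = 1.13 km/s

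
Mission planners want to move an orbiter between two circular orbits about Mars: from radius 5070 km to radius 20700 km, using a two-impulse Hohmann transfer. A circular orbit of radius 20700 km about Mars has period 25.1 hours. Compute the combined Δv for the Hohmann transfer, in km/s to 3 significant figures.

From Kepler's third law T² = 4π²r³/μ at r = 20700 km, T = 25.1 hours = 25.1 × 3600 s = 90360 s: μ = 4π²r³/T² = 42886.3 km³/s².
The Hohmann ellipse has a_t = (r₁ + r₂)/2 = 12885 km.
Circular speed at r₁: v₁ = √(μ/r₁) = √(42886.3/5070) = 2.908407 km/s.
On the transfer ellipse at r₁, vis-viva gives v_p = √[μ(2/r₁ − 1/a_t)] = 3.686363 km/s.
First burn Δv₁ = |v_p − v₁| = 0.77796 km/s.
Circular speed at r₂: v₂ = √(μ/r₂) = 1.439375 km/s.
Transfer-orbit speed at r₂: v_a = √[μ(2/r₂ − 1/a_t)] = 0.9028919 km/s.
Second burn Δv₂ = |v₂ − v_a| = 0.53648 km/s.
Δv = Δv₁ + Δv₂ = 0.77796 + 0.53648 = 1.314 km/s.

Δv = 1.31 km/s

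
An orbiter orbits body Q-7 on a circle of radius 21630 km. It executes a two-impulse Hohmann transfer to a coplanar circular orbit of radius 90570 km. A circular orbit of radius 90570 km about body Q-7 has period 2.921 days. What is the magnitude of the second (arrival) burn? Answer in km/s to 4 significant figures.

Δv₂ = 0.8547 km/s

From Kepler's third law T² = 4π²r³/μ at r = 90570 km, T = 2.921 days = 2.921 × 86400 s = 2.523744×10^5 s: μ = 4π²r³/T² = 4.60492×10^5 km³/s².
Transfer-ellipse semi-major axis a_t = (r₁ + r₂)/2 = (21630 + 90570)/2 = 56100 km.
Circular speed at r = 90570 km: v_c = √(μ/r) = 2.25486 km/s.
Transfer-orbit speed at the same r (vis-viva, a = a_t): v_t = √[μ(2/r − 1/a_t)] = 1.40012 km/s.
Δv₂ = |v_t − v_c| = |1.40012 − 2.25486| = 0.8547 km/s.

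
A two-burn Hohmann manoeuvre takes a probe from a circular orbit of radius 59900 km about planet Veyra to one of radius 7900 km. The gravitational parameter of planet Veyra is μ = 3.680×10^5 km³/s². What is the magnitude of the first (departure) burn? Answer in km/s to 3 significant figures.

Semi-major axis of the transfer orbit: a_t = (59900 + 7900)/2 = 33900 km.
On the circular orbit at r = 59900 km, v_c = √(μ/r) = 2.479 km/s.
Transfer-orbit speed at the same r (vis-viva, a = a_t): v_t = √[μ(2/r − 1/a_t)] = 1.197 km/s.
Δv₁ = |v_t − v_c| = |1.197 − 2.479| = 1.282 km/s.

Δv₁ = 1.28 km/s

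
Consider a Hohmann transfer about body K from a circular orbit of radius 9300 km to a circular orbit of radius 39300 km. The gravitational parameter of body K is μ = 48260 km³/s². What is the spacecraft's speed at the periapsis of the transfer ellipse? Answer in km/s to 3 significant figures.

v = 2.90 km/s

Semi-major axis of the transfer orbit: a_t = (9300 + 39300)/2 = 24300 km.
At periapsis, r = 9300 km.
From the vis-viva equation, v = √[μ(2/r − 1/a_t)] = 2.897 km/s.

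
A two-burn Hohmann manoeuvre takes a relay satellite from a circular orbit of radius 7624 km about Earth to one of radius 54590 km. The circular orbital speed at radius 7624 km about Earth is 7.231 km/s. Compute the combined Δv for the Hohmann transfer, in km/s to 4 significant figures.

From the circular-orbit relation v² = μ/r at r = 7624 km: μ = v²r = (7.231)² × 7624 = 3.98639×10^5 km³/s².
Semi-major axis of the transfer orbit: a_t = (7624 + 54590)/2 = 31107 km.
At r₁ the circular-orbit speed is v₁ = √(μ/r₁) = 7.2310 km/s.
On the transfer ellipse at r₁, vis-viva gives v_p = √[μ(2/r₁ − 1/a_t)] = 9.5791 km/s.
First burn Δv₁ = |v_p − v₁| = 2.3481 km/s.
At r₂, v₂ = √(μ/r₂) = 2.7023 km/s.
Transfer-orbit speed at r₂: v_a = √[μ(2/r₂ − 1/a_t)] = 1.3378 km/s.
Second burn Δv₂ = |v₂ − v_a| = 1.3645 km/s.
Total Δv = Δv₁ + Δv₂ = 3.713 km/s.

Δv = 3.713 km/s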